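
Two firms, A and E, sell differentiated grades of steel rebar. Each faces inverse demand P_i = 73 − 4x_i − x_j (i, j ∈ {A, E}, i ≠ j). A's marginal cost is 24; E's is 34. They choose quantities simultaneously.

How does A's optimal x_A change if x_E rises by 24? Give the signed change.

-3

Firm A's profit: π = x_A(73 − 4x_A − x_E) − 24x_A.
∂π/∂x_A = 49 − 8x_A − x_E = 0 ⇒ x_A = 6.125 − 0.125x_E.
The reaction-function slope is −0.125, so a 24-unit rise in x_E moves x_A by −0.125 × 24 = −3. A's best response falls — the actions are strategic substitutes.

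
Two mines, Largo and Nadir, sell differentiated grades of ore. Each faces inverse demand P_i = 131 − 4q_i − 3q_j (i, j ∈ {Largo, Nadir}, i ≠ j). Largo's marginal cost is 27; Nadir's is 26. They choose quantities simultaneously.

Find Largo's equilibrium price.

64.6

Mine Largo's profit: π = q_{Largo}(131 − 4q_{Largo} − 3q_{Nadir}) − 27q_{Largo}.
∂π/∂q_{Largo} = 104 − 8q_{Largo} − 3q_{Nadir} = 0 ⇒ q_{Largo} = 13 − 0.375q_{Nadir}.
Similarly q_{Nadir} = 13.125 − 0.375q_{Largo}.
Solving the two reaction functions simultaneously: (1 − (−0.375)(−0.375))q_{Largo} = 13 − 0.375·13.125, so (55/64)q_{Largo} = 517/64 and q_{Largo} = 9.4.
Then q_{Nadir} = 13.125 − 0.375·9.4 = 9.6.
P_{Largo} = 131 − 4·9.4 − 3·9.6 = 64.6.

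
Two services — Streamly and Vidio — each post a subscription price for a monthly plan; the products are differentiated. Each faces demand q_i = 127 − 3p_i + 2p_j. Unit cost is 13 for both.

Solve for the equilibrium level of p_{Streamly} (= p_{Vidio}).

41.5

Streamly's profit: π = (p_{Streamly} − 13)(127 − 3p_{Streamly} + 2p_{Vidio}).
∂π/∂p_{Streamly} = 166 − 6p_{Streamly} + 2p_{Vidio} = 0 ⇒ p_{Streamly} = 83/3 + (1/3)p_{Vidio}.
By symmetry p_{Vidio} = p_{Streamly}; substituting into the reaction function, (2/3)p_{Streamly} = 83/3 and p_{Streamly} = 41.5.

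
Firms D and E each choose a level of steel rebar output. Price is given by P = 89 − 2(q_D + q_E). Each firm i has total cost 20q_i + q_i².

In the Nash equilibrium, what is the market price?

54.5

Firm D's profit: π = q_D(89 − 2(q_D + q_E)) − 20q_D − q_D².
∂π/∂q_D = 69 − 6q_D − 2q_E = 0, so q_D = 11.5 − (1/3)q_E.
Setting q_D = q_E in the reaction function: q_D = 11.5 − (1/3)q_D, so q_D = 11.5 / (4/3) = 8.625.
Equilibrium price: P = 89 − 2·17.25 = 54.5.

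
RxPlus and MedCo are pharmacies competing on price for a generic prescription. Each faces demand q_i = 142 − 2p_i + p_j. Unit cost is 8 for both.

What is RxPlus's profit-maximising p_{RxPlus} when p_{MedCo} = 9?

RxPlus's profit: π = (p_{RxPlus} − 8)(142 − 2p_{RxPlus} + p_{MedCo}).
∂π/∂p_{RxPlus} = 158 − 4p_{RxPlus} + p_{MedCo} = 0 ⇒ p_{RxPlus} = 39.5 + 0.25p_{MedCo}.
At p_{MedCo} = 9: p_{RxPlus} = 39.5 + 0.25·9 = 41.75.

41.75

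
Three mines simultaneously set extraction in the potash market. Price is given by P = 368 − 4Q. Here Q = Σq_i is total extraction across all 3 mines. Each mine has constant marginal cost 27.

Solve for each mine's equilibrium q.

21.3125

A representative mine's profit is π_i = q_i(368 − 4Q) − 27q_i, with Q = q_i + Σ_{j≠i} q_j.
First-order condition: 341 − 8q_i − 4Σ_{j≠i} q_j = 0.
In a symmetric equilibrium every mine chooses the same q, so Σ_{j≠i} q_j = 2q. The condition becomes 341 − 16q = 0, giving q = 341/16 = 21.3125.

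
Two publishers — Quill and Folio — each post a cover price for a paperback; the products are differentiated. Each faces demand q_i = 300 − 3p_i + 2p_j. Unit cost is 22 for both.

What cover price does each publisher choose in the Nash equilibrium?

Quill's profit: π = (p_{Quill} − 22)(300 − 3p_{Quill} + 2p_{Folio}).
∂π/∂p_{Quill} = 366 − 6p_{Quill} + 2p_{Folio} = 0 ⇒ p_{Quill} = 61 + (1/3)p_{Folio}.
By symmetry p_{Folio} = p_{Quill}; substituting into the reaction function, (2/3)p_{Quill} = 61 and p_{Quill} = 91.5.

91.5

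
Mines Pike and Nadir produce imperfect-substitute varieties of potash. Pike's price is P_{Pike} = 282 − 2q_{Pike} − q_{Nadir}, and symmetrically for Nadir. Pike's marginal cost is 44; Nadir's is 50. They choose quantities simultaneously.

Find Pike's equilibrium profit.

4608

Mine Pike's profit: π = q_{Pike}(282 − 2q_{Pike} − q_{Nadir}) − 44q_{Pike}.
∂π/∂q_{Pike} = 238 − 4q_{Pike} − q_{Nadir} = 0 ⇒ q_{Pike} = 59.5 − 0.25q_{Nadir}.
Similarly q_{Nadir} = 58 − 0.25q_{Pike}.
Solving the two reaction functions simultaneously: (1 − (−0.25)(−0.25))q_{Pike} = 59.5 − 0.25·58, so 0.9375q_{Pike} = 45 and q_{Pike} = 48.
Then q_{Nadir} = 58 − 0.25·48 = 46.
P_{Pike} = 282 − 2·48 − 46 = 140.
Profit = (140 − 44)·48 = 4608.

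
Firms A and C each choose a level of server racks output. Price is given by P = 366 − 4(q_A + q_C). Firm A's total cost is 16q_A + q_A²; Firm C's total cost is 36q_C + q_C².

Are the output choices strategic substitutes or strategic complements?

Firm A's profit: π = q_A(366 − 4(q_A + q_C)) − 16q_A − q_A².
∂π/∂q_A = 350 − 10q_A − 4q_C = 0, so q_A = 35 − 0.4q_C.
The best-response slope dq_A/dq_C = −0.4 < 0: the reaction function is downward-sloping, so the choices are strategic substitutes.

strategic substitutes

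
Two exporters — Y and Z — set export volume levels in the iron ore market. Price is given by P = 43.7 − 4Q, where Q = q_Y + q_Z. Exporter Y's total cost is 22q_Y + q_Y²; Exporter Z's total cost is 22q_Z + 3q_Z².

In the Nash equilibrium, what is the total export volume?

Exporter Y's profit: π = q_Y(43.7 − 4(q_Y + q_Z)) − 22q_Y − q_Y².
∂π/∂q_Y = 21.7 − 10q_Y − 4q_Z = 0, so q_Y = 2.17 − 0.4q_Z.
For Z: ∂π/∂q_Z = 21.7 − 14q_Z − 4q_Y = 0 ⇒ q_Z = 1.55 − (2/7)q_Y.
Solving the two reaction functions simultaneously: (1 − (−0.4)(−2/7))q_Y = 2.17 − 0.4·1.55, so (31/35)q_Y = 1.55 and q_Y = 1.75.
Then q_Z = 1.55 − (2/7)·1.75 = 1.05.
Total export volume: 1.75 + 1.05 = 2.8.

2.8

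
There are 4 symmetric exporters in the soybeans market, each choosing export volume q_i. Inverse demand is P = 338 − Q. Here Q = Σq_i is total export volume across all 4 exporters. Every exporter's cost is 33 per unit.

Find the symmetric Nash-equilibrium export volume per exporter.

A representative exporter's profit is π_i = q_i(338 − Q) − 33q_i, with Q = q_i + Σ_{j≠i} q_j.
First-order condition: 305 − 2q_i − Σ_{j≠i} q_j = 0.
Imposing symmetry (q_j = q for all j) turns Σ_{j≠i} q_j into 3q, so 305 = 5q and q = 61.

61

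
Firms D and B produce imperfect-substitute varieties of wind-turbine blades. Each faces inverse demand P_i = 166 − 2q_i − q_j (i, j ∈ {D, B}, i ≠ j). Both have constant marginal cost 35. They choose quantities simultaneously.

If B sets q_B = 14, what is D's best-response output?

Firm D's profit: π = q_D(166 − 2q_D − q_B) − 35q_D.
∂π/∂q_D = 131 − 4q_D − q_B = 0 ⇒ q_D = 32.75 − 0.25q_B.
At q_B = 14: q_D = 32.75 − 0.25·14 = 29.25.

29.25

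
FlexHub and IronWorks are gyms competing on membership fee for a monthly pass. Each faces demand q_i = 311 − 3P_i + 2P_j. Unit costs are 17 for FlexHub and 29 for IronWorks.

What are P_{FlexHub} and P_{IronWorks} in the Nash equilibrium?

92.75, 97.25

FlexHub's profit: π = (P_{FlexHub} − 17)(311 − 3P_{FlexHub} + 2P_{IronWorks}).
∂π/∂P_{FlexHub} = 362 − 6P_{FlexHub} + 2P_{IronWorks} = 0 ⇒ P_{FlexHub} = 181/3 + (1/3)P_{IronWorks}.
Similarly P_{IronWorks} = 199/3 + (1/3)P_{FlexHub}.
Solving the two reaction functions simultaneously: (1 − (1/3)(1/3))P_{FlexHub} = 181/3 + (1/3)·(199/3), so (8/9)P_{FlexHub} = 742/9 and P_{FlexHub} = 92.75.
Then P_{IronWorks} = 199/3 + (1/3)·92.75 = 97.25.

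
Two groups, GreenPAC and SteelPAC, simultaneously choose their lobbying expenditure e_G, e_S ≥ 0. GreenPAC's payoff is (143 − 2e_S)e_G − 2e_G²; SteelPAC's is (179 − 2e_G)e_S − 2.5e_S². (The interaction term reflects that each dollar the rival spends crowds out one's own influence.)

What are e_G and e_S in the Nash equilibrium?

Expanding GreenPAC's payoff: 143e_G − 2e_Se_G − 2e_G².
∂π/∂e_G = 143 − 2e_S − 4e_G = 0, so e_G = 35.75 − 0.5e_S.
Likewise for SteelPAC: e_S = 35.8 − 0.4e_G.
Solving the two reaction functions simultaneously: (1 − (−0.5)(−0.4))e_G = 35.75 − 0.5·35.8, so 0.8e_G = 17.85 and e_G = 22.3125.
Then e_S = 35.8 − 0.4·22.3125 = 26.875.

22.3125, 26.875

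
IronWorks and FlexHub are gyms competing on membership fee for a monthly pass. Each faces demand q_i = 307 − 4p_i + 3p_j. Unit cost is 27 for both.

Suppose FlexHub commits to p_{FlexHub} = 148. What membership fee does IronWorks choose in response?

IronWorks's profit: π = (p_{IronWorks} − 27)(307 − 4p_{IronWorks} + 3p_{FlexHub}).
∂π/∂p_{IronWorks} = 415 − 8p_{IronWorks} + 3p_{FlexHub} = 0 ⇒ p_{IronWorks} = 51.875 + 0.375p_{FlexHub}.
At p_{FlexHub} = 148: p_{IronWorks} = 51.875 + 0.375·148 = 107.375.

107.375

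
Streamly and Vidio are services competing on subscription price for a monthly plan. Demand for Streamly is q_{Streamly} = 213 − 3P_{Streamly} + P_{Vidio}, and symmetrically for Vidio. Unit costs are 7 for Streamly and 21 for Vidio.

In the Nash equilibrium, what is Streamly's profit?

Streamly's profit: π = (P_{Streamly} − 7)(213 − 3P_{Streamly} + P_{Vidio}).
∂π/∂P_{Streamly} = 234 − 6P_{Streamly} + P_{Vidio} = 0 ⇒ P_{Streamly} = 39 + (1/6)P_{Vidio}.
Similarly P_{Vidio} = 46 + (1/6)P_{Streamly}.
Solving the two reaction functions simultaneously: (1 − (1/6)(1/6))P_{Streamly} = 39 + (1/6)·46, so (35/36)P_{Streamly} = 140/3 and P_{Streamly} = 48.
Then P_{Vidio} = 46 + (1/6)·48 = 54.
q_{Streamly} = 213 − 3·48 + 54 = 123.
Profit = (48 − 7)·123 = 5043.

5043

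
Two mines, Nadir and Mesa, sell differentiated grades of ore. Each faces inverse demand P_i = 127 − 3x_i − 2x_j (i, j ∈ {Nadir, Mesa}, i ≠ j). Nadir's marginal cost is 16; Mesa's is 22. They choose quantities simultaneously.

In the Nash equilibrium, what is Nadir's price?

Mine Nadir's profit: π = x_{Nadir}(127 − 3x_{Nadir} − 2x_{Mesa}) − 16x_{Nadir}.
∂π/∂x_{Nadir} = 111 − 6x_{Nadir} − 2x_{Mesa} = 0 ⇒ x_{Nadir} = 18.5 − (1/3)x_{Mesa}.
Similarly x_{Mesa} = 17.5 − (1/3)x_{Nadir}.
Solving the two reaction functions simultaneously: (1 − (−1/3)(−1/3))x_{Nadir} = 18.5 − (1/3)·17.5, so (8/9)x_{Nadir} = 38/3 and x_{Nadir} = 14.25.
Then x_{Mesa} = 17.5 − (1/3)·14.25 = 12.75.
P_{Nadir} = 127 − 3·14.25 − 2·12.75 = 58.75.

58.75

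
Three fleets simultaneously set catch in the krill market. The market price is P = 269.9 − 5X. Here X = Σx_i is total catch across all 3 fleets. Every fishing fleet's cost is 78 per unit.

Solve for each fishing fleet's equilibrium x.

A representative fishing fleet's profit is π_i = x_i(269.9 − 5X) − 78x_i, with X = x_i + Σ_{j≠i} x_j.
First-order condition: 191.9 − 10x_i − 5Σ_{j≠i} x_j = 0.
Imposing symmetry (x_j = x for all j) turns Σ_{j≠i} x_j into 2x, so 191.9 = 20x and x = 9.595.

9.595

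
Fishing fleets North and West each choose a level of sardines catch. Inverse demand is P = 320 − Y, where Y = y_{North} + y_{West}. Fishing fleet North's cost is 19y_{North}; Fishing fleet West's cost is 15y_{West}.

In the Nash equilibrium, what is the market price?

Fishing fleet North's profit: π = y_{North}(320 − (y_{North} + y_{West})) − 19y_{North}.
∂π/∂y_{North} = 301 − 2y_{North} − y_{West} = 0, so y_{North} = 150.5 − 0.5y_{West}.
By the same steps for West: y_{West} = 152.5 − 0.5y_{North}.
Plugging y_{West} into North's best response: y_{North} = 150.5 − 0.5(152.5 − 0.5y_{North}) ⇒ 0.75y_{North} = 74.25, so y_{North} = 99.
Then y_{West} = 152.5 − 0.5·99 = 103.
Equilibrium price: P = 320 − 202 = 118.

118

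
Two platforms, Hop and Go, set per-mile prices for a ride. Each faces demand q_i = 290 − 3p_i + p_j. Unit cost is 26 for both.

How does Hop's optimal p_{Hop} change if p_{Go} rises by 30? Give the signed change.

5

Hop's profit: π = (p_{Hop} − 26)(290 − 3p_{Hop} + p_{Go}).
∂π/∂p_{Hop} = 368 − 6p_{Hop} + p_{Go} = 0 ⇒ p_{Hop} = 184/3 + (1/6)p_{Go}.
The reaction-function slope is 1/6, so a 30-unit rise in p_{Go} moves p_{Hop} by 1/6 × 30 = 5. Hop's best response rises — the actions are strategic complements.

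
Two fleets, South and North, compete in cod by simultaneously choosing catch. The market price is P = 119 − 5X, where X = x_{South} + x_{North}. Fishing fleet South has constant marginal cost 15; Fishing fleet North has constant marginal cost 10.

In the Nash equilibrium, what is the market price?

48

Fishing fleet South's profit: π = x_{South}(119 − 5(x_{South} + x_{North})) − 15x_{South}.
∂π/∂x_{South} = 104 − 10x_{South} − 5x_{North} = 0, so x_{South} = 10.4 − 0.5x_{North}.
By the same steps for North: x_{North} = 10.9 − 0.5x_{South}.
Substituting the second reaction function into the first: x_{South} = 10.4 − 0.5(10.9 − 0.5x_{South}), which gives 0.75x_{South} = 4.95 ⇒ x_{South} = 6.6.
Then x_{North} = 10.9 − 0.5·6.6 = 7.6.
Equilibrium price: P = 119 − 5·14.2 = 48.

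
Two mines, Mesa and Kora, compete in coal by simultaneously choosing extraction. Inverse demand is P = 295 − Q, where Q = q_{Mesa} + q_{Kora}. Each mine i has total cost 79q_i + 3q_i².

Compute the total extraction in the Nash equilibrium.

48

Mine Mesa's profit: π = q_{Mesa}(295 − (q_{Mesa} + q_{Kora})) − 79q_{Mesa} − 3q_{Mesa}².
∂π/∂q_{Mesa} = 216 − 8q_{Mesa} − q_{Kora} = 0, so q_{Mesa} = 27 − 0.125q_{Kora}.
Setting q_{Mesa} = q_{Kora} in the reaction function: q_{Mesa} = 27 − 0.125q_{Mesa}, so q_{Mesa} = 27 / 1.125 = 24.
Total extraction: 24 + 24 = 48.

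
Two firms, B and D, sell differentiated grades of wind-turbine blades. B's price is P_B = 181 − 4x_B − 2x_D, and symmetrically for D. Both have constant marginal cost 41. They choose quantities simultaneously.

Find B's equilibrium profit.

784

Firm B's profit: π = x_B(181 − 4x_B − 2x_D) − 41x_B.
∂π/∂x_B = 140 − 8x_B − 2x_D = 0 ⇒ x_B = 17.5 − 0.25x_D.
The game is symmetric, so in equilibrium x_D = x_B: the reaction function gives 1.25x_B = 17.5, hence x_B = 14.
P_B = 181 − 4·14 − 2·14 = 97.
Profit = (97 − 41)·14 = 784.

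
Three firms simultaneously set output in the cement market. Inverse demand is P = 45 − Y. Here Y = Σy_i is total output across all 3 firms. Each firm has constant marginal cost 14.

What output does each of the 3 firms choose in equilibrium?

7.75

A representative firm's profit is π_i = y_i(45 − Y) − 14y_i, with Y = y_i + Σ_{j≠i} y_j.
First-order condition: 31 − 2y_i − Σ_{j≠i} y_j = 0.
With identical firms, set every y_j = y: then 31 − 2y − 2y = 0, i.e. y = 31/4 = 7.75.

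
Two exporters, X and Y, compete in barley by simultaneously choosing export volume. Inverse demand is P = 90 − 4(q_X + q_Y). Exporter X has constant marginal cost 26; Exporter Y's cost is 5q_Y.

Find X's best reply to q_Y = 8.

Exporter X's profit: π = q_X(90 − 4(q_X + q_Y)) − 26q_X.
∂π/∂q_X = 64 − 8q_X − 4q_Y = 0, so q_X = 8 − 0.5q_Y.
At q_Y = 8: q_X = 8 − 0.5·8 = 4.

4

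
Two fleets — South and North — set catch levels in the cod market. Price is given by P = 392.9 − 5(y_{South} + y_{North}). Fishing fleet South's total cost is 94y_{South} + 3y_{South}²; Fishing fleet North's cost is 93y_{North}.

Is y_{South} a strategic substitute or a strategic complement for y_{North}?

Fishing fleet South's profit: π = y_{South}(392.9 − 5(y_{South} + y_{North})) − 94y_{South} − 3y_{South}².
∂π/∂y_{South} = 298.9 − 16y_{South} − 5y_{North} = 0, so y_{South} = 2989/160 − 0.3125y_{North}.
The best-response slope dy_{South}/dy_{North} = −0.3125 < 0: the reaction function is downward-sloping, so the choices are strategic substitutes.

strategic substitutes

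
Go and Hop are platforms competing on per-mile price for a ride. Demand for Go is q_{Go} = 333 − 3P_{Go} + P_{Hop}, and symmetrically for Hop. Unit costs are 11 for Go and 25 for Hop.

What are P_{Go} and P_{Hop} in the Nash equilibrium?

Go's profit: π = (P_{Go} − 11)(333 − 3P_{Go} + P_{Hop}).
∂π/∂P_{Go} = 366 − 6P_{Go} + P_{Hop} = 0 ⇒ P_{Go} = 61 + (1/6)P_{Hop}.
Similarly P_{Hop} = 68 + (1/6)P_{Go}.
Substituting the second reaction function into the first: P_{Go} = 61 + (1/6)(68 + (1/6)P_{Go}), which gives (35/36)P_{Go} = 217/3 ⇒ P_{Go} = 74.4.
Then P_{Hop} = 68 + (1/6)·74.4 = 80.4.

74.4, 80.4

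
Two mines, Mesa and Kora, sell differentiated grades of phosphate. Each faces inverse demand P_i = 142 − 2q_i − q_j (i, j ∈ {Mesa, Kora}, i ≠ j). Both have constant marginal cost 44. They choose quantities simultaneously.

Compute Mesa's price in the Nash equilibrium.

83.2

Mine Mesa's profit: π = q_{Mesa}(142 − 2q_{Mesa} − q_{Kora}) − 44q_{Mesa}.
∂π/∂q_{Mesa} = 98 − 4q_{Mesa} − q_{Kora} = 0 ⇒ q_{Mesa} = 24.5 − 0.25q_{Kora}.
By symmetry q_{Kora} = q_{Mesa}; substituting into the reaction function, 1.25q_{Mesa} = 24.5 and q_{Mesa} = 19.6.
P_{Mesa} = 142 − 2·19.6 − 19.6 = 83.2.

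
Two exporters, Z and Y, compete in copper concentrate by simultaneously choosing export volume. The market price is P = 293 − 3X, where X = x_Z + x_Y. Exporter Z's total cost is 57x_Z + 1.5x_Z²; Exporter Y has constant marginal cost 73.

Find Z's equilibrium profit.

1270.08

Exporter Z's profit: π = x_Z(293 − 3(x_Z + x_Y)) − 57x_Z − 1.5x_Z².
∂π/∂x_Z = 236 − 9x_Z − 3x_Y = 0, so x_Z = 236/9 − (1/3)x_Y.
For Y: ∂π/∂x_Y = 220 − 6x_Y − 3x_Z = 0 ⇒ x_Y = 110/3 − 0.5x_Z.
Substituting the second reaction function into the first: x_Z = 236/9 − (1/3)(110/3 − 0.5x_Z), which gives (5/6)x_Z = 14 ⇒ x_Z = 16.8.
Then x_Y = 110/3 − 0.5·16.8 = 424/15.
Price P = 293 − 3·(676/15) = 157.8.
Z's profit: (157.8 − 57)·16.8 − 1.5(16.8)² = 1270.08.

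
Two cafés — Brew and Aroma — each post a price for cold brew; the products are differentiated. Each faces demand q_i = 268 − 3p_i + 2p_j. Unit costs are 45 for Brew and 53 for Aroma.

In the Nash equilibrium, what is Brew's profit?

Brew's profit: π = (p_{Brew} − 45)(268 − 3p_{Brew} + 2p_{Aroma}).
∂π/∂p_{Brew} = 403 − 6p_{Brew} + 2p_{Aroma} = 0 ⇒ p_{Brew} = 403/6 + (1/3)p_{Aroma}.
Similarly p_{Aroma} = 427/6 + (1/3)p_{Brew}.
Solving the two reaction functions simultaneously: (1 − (1/3)(1/3))p_{Brew} = 403/6 + (1/3)·(427/6), so (8/9)p_{Brew} = 818/9 and p_{Brew} = 102.25.
Then p_{Aroma} = 427/6 + (1/3)·102.25 = 105.25.
q_{Brew} = 268 − 3·102.25 + 2·105.25 = 171.75.
Profit = (102.25 − 45)·171.75 = 9832.6875.

9832.6875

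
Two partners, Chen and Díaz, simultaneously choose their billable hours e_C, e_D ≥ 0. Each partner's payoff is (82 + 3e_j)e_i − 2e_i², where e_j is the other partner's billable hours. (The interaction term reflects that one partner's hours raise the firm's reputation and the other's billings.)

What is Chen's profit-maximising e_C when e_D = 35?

Chen's payoff is (82 + 3e_D)e_C − 2e_C².
∂π/∂e_C = 82 + 3e_D − 4e_C = 0, so e_C = 20.5 + 0.75e_D.
At e_D = 35: e_C = 20.5 + 0.75·35 = 46.75.

46.75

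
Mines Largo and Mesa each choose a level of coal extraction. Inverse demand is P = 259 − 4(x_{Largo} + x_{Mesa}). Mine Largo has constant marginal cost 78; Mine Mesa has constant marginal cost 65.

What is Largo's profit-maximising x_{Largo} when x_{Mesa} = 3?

Mine Largo's profit: π = x_{Largo}(259 − 4(x_{Largo} + x_{Mesa})) − 78x_{Largo}.
∂π/∂x_{Largo} = 181 − 8x_{Largo} − 4x_{Mesa} = 0, so x_{Largo} = 22.625 − 0.5x_{Mesa}.
At x_{Mesa} = 3: x_{Largo} = 22.625 − 0.5·3 = 21.125.

21.125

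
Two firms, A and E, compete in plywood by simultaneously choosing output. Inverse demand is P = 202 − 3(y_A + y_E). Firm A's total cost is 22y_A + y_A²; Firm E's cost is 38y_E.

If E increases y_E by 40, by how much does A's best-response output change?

-15

Firm A's profit: π = y_A(202 − 3(y_A + y_E)) − 22y_A − y_A².
∂π/∂y_A = 180 − 8y_A − 3y_E = 0, so y_A = 22.5 − 0.375y_E.
The reaction-function slope is −0.375, so a 40-unit rise in y_E moves y_A by −0.375 × 40 = −15. A's best response falls — the actions are strategic substitutes.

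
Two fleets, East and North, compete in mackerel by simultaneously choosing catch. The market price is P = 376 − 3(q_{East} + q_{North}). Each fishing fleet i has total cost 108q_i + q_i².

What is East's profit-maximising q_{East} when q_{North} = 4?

32

Fishing fleet East's profit: π = q_{East}(376 − 3(q_{East} + q_{North})) − 108q_{East} − q_{East}².
∂π/∂q_{East} = 268 − 8q_{East} − 3q_{North} = 0, so q_{East} = 33.5 − 0.375q_{North}.
At q_{North} = 4: q_{East} = 33.5 − 0.375·4 = 32.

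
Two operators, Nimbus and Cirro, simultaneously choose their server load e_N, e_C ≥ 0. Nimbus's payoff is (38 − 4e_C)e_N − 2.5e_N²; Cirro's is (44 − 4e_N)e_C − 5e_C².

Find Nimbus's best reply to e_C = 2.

6

Expanding Nimbus's payoff: 38e_N − 4e_Ce_N − 2.5e_N².
∂π/∂e_N = 38 − 4e_C − 5e_N = 0, so e_N = 7.6 − 0.8e_C.
At e_C = 2: e_N = 7.6 − 0.8·2 = 6.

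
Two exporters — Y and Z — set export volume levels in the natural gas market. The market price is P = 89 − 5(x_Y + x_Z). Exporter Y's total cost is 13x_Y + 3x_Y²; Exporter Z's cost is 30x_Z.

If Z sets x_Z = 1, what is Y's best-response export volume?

Exporter Y's profit: π = x_Y(89 − 5(x_Y + x_Z)) − 13x_Y − 3x_Y².
∂π/∂x_Y = 76 − 16x_Y − 5x_Z = 0, so x_Y = 4.75 − 0.3125x_Z.
At x_Z = 1: x_Y = 4.75 − 0.3125·1 = 4.4375.

4.4375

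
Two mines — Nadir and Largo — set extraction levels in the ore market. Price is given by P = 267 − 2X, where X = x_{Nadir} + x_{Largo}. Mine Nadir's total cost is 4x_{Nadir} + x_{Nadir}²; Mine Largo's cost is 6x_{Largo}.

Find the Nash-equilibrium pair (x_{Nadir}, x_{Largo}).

Mine Nadir's profit: π = x_{Nadir}(267 − 2(x_{Nadir} + x_{Largo})) − 4x_{Nadir} − x_{Nadir}².
∂π/∂x_{Nadir} = 263 − 6x_{Nadir} − 2x_{Largo} = 0, so x_{Nadir} = 263/6 − (1/3)x_{Largo}.
For Largo: ∂π/∂x_{Largo} = 261 − 4x_{Largo} − 2x_{Nadir} = 0 ⇒ x_{Largo} = 65.25 − 0.5x_{Nadir}.
Solving the two reaction functions simultaneously: (1 − (−1/3)(−0.5))x_{Nadir} = 263/6 − (1/3)·65.25, so (5/6)x_{Nadir} = 265/12 and x_{Nadir} = 26.5.
Then x_{Largo} = 65.25 − 0.5·26.5 = 52.

26.5, 52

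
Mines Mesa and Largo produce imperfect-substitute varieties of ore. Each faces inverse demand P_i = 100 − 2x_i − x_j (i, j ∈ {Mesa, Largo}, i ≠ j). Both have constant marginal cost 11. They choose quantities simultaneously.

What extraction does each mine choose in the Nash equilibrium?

Mine Mesa's profit: π = x_{Mesa}(100 − 2x_{Mesa} − x_{Largo}) − 11x_{Mesa}.
∂π/∂x_{Mesa} = 89 − 4x_{Mesa} − x_{Largo} = 0 ⇒ x_{Mesa} = 22.25 − 0.25x_{Largo}.
By symmetry x_{Largo} = x_{Mesa}; substituting into the reaction function, 1.25x_{Mesa} = 22.25 and x_{Mesa} = 17.8.

17.8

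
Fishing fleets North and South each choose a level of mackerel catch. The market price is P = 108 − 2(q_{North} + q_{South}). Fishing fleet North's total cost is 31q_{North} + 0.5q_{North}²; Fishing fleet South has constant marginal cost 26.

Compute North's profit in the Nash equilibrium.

202.5

Fishing fleet North's profit: π = q_{North}(108 − 2(q_{North} + q_{South})) − 31q_{North} − 0.5q_{North}².
∂π/∂q_{North} = 77 − 5q_{North} − 2q_{South} = 0, so q_{North} = 15.4 − 0.4q_{South}.
For South: ∂π/∂q_{South} = 82 − 4q_{South} − 2q_{North} = 0 ⇒ q_{South} = 20.5 − 0.5q_{North}.
Solving the two reaction functions simultaneously: (1 − (−0.4)(−0.5))q_{North} = 15.4 − 0.4·20.5, so 0.8q_{North} = 7.2 and q_{North} = 9.
Then q_{South} = 20.5 − 0.5·9 = 16.
Price P = 108 − 2·25 = 58.
North's profit: (58 − 31)·9 − 0.5(9)² = 202.5.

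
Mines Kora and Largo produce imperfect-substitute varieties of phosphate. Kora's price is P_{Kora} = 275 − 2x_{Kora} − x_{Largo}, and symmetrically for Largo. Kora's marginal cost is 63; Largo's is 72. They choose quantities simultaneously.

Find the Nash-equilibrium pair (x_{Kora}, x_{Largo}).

Mine Kora's profit: π = x_{Kora}(275 − 2x_{Kora} − x_{Largo}) − 63x_{Kora}.
∂π/∂x_{Kora} = 212 − 4x_{Kora} − x_{Largo} = 0 ⇒ x_{Kora} = 53 − 0.25x_{Largo}.
Similarly x_{Largo} = 50.75 − 0.25x_{Kora}.
Plugging x_{Largo} into Kora's best response: x_{Kora} = 53 − 0.25(50.75 − 0.25x_{Kora}) ⇒ 0.9375x_{Kora} = 40.3125, so x_{Kora} = 43.
Then x_{Largo} = 50.75 − 0.25·43 = 40.

43, 40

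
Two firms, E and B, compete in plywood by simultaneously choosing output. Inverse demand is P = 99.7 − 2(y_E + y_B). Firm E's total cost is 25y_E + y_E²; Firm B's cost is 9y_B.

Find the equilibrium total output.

25.61

Firm E's profit: π = y_E(99.7 − 2(y_E + y_B)) − 25y_E − y_E².
∂π/∂y_E = 74.7 − 6y_E − 2y_B = 0, so y_E = 12.45 − (1/3)y_B.
For B: ∂π/∂y_B = 90.7 − 4y_B − 2y_E = 0 ⇒ y_B = 22.675 − 0.5y_E.
Substituting the second reaction function into the first: y_E = 12.45 − (1/3)(22.675 − 0.5y_E), which gives (5/6)y_E = 587/120 ⇒ y_E = 5.87.
Then y_B = 22.675 − 0.5·5.87 = 19.74.
Total output: 5.87 + 19.74 = 25.61.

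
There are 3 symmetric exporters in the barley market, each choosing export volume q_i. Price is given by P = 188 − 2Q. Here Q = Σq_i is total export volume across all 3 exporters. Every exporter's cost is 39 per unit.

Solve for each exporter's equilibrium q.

18.625

A representative exporter's profit is π_i = q_i(188 − 2Q) − 39q_i, with Q = q_i + Σ_{j≠i} q_j.
First-order condition: 149 − 4q_i − 2Σ_{j≠i} q_j = 0.
With identical exporters, set every q_j = q: then 149 − 4q − 4q = 0, i.e. q = 149/8 = 18.625.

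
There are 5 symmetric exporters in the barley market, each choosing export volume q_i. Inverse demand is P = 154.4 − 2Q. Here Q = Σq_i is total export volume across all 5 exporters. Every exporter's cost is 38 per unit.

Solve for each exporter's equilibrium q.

A representative exporter's profit is π_i = q_i(154.4 − 2Q) − 38q_i, with Q = q_i + Σ_{j≠i} q_j.
First-order condition: 116.4 − 4q_i − 2Σ_{j≠i} q_j = 0.
In a symmetric equilibrium every exporter chooses the same q, so Σ_{j≠i} q_j = 4q. The condition becomes 116.4 − 12q = 0, giving q = 116.4/12 = 9.7.

9.7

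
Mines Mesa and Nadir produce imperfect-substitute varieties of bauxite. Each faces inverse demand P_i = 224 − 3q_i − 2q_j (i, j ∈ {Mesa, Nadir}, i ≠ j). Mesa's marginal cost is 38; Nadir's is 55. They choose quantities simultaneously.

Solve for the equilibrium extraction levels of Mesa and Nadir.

Mine Mesa's profit: π = q_{Mesa}(224 − 3q_{Mesa} − 2q_{Nadir}) − 38q_{Mesa}.
∂π/∂q_{Mesa} = 186 − 6q_{Mesa} − 2q_{Nadir} = 0 ⇒ q_{Mesa} = 31 − (1/3)q_{Nadir}.
Similarly q_{Nadir} = 169/6 − (1/3)q_{Mesa}.
Plugging q_{Nadir} into Mesa's best response: q_{Mesa} = 31 − (1/3)(169/6 − (1/3)q_{Mesa}) ⇒ (8/9)q_{Mesa} = 389/18, so q_{Mesa} = 24.3125.
Then q_{Nadir} = 169/6 − (1/3)·24.3125 = 20.0625.

24.3125, 20.0625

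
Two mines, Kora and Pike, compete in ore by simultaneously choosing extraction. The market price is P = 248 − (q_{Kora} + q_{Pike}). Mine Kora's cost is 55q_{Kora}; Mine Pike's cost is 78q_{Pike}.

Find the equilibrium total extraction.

Mine Kora's profit: π = q_{Kora}(248 − (q_{Kora} + q_{Pike})) − 55q_{Kora}.
∂π/∂q_{Kora} = 193 − 2q_{Kora} − q_{Pike} = 0, so q_{Kora} = 96.5 − 0.5q_{Pike}.
By the same steps for Pike: q_{Pike} = 85 − 0.5q_{Kora}.
Plugging q_{Pike} into Kora's best response: q_{Kora} = 96.5 − 0.5(85 − 0.5q_{Kora}) ⇒ 0.75q_{Kora} = 54, so q_{Kora} = 72.
Then q_{Pike} = 85 − 0.5·72 = 49.
Total extraction: 72 + 49 = 121.

121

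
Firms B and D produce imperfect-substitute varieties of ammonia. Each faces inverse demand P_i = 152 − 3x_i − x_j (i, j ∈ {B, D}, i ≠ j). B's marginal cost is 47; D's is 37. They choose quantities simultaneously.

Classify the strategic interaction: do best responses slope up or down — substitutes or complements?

strategic substitutes

Firm B's profit: π = x_B(152 − 3x_B − x_D) − 47x_B.
∂π/∂x_B = 105 − 6x_B − x_D = 0 ⇒ x_B = 17.5 − (1/6)x_D.
The best-response slope dx_B/dx_D = −1/6 < 0: the reaction function is downward-sloping, so the choices are strategic substitutes.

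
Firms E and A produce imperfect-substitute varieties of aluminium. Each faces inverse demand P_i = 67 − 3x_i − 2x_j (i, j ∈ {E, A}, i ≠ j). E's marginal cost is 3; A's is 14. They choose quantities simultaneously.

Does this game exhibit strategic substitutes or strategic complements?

strategic substitutes

Firm E's profit: π = x_E(67 − 3x_E − 2x_A) − 3x_E.
∂π/∂x_E = 64 − 6x_E − 2x_A = 0 ⇒ x_E = 32/3 − (1/3)x_A.
The best-response slope dx_E/dx_A = −1/3 < 0: the reaction function is downward-sloping, so the choices are strategic substitutes.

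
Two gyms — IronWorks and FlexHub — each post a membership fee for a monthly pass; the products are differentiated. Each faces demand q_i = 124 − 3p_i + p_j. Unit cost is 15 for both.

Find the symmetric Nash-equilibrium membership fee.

33.8

IronWorks's profit: π = (p_{IronWorks} − 15)(124 − 3p_{IronWorks} + p_{FlexHub}).
∂π/∂p_{IronWorks} = 169 − 6p_{IronWorks} + p_{FlexHub} = 0 ⇒ p_{IronWorks} = 169/6 + (1/6)p_{FlexHub}.
By symmetry p_{FlexHub} = p_{IronWorks}; substituting into the reaction function, (5/6)p_{IronWorks} = 169/6 and p_{IronWorks} = 33.8.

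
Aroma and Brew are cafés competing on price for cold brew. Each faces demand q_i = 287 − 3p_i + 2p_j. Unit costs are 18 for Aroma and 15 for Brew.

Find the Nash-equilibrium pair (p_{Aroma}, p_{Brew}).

Aroma's profit: π = (p_{Aroma} − 18)(287 − 3p_{Aroma} + 2p_{Brew}).
∂π/∂p_{Aroma} = 341 − 6p_{Aroma} + 2p_{Brew} = 0 ⇒ p_{Aroma} = 341/6 + (1/3)p_{Brew}.
Similarly p_{Brew} = 166/3 + (1/3)p_{Aroma}.
Solving the two reaction functions simultaneously: (1 − (1/3)(1/3))p_{Aroma} = 341/6 + (1/3)·(166/3), so (8/9)p_{Aroma} = 1355/18 and p_{Aroma} = 84.6875.
Then p_{Brew} = 166/3 + (1/3)·84.6875 = 83.5625.

84.6875, 83.5625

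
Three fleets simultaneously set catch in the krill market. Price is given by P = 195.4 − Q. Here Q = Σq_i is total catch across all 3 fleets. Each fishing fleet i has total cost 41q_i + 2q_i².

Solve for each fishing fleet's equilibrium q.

A representative fishing fleet's profit is π_i = q_i(195.4 − Q) − 41q_i − 2q_i², with Q = q_i + Σ_{j≠i} q_j.
First-order condition: 154.4 − 6q_i − Σ_{j≠i} q_j = 0.
With identical fishing fleets, set every q_j = q: then 154.4 − 6q − 2q = 0, i.e. q = 154.4/8 = 19.3.

19.3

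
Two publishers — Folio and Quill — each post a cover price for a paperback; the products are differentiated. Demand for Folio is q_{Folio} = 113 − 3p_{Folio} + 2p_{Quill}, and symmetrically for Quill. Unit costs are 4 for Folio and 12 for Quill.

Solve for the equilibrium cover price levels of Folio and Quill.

32.75, 35.75

Folio's profit: π = (p_{Folio} − 4)(113 − 3p_{Folio} + 2p_{Quill}).
∂π/∂p_{Folio} = 125 − 6p_{Folio} + 2p_{Quill} = 0 ⇒ p_{Folio} = 125/6 + (1/3)p_{Quill}.
Similarly p_{Quill} = 149/6 + (1/3)p_{Folio}.
Plugging p_{Quill} into Folio's best response: p_{Folio} = 125/6 + (1/3)(149/6 + (1/3)p_{Folio}) ⇒ (8/9)p_{Folio} = 262/9, so p_{Folio} = 32.75.
Then p_{Quill} = 149/6 + (1/3)·32.75 = 35.75.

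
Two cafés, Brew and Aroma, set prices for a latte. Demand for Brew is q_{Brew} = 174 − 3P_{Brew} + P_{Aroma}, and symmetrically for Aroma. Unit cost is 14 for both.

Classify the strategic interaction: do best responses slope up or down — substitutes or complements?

strategic complements

Brew's profit: π = (P_{Brew} − 14)(174 − 3P_{Brew} + P_{Aroma}).
∂π/∂P_{Brew} = 216 − 6P_{Brew} + P_{Aroma} = 0 ⇒ P_{Brew} = 36 + (1/6)P_{Aroma}.
The best-response slope dP_{Brew}/dP_{Aroma} = 1/6 > 0: the reaction function is upward-sloping, so the choices are strategic complements.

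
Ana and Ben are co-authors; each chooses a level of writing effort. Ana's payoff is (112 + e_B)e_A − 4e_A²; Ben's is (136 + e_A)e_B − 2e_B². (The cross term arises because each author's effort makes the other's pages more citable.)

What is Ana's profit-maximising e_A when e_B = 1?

14.125

Expanding Ana's payoff: 112e_A + e_Be_A − 4e_A².
∂π/∂e_A = 112 + e_B − 8e_A = 0, so e_A = 14 + 0.125e_B.
At e_B = 1: e_A = 14 + 0.125·1 = 14.125.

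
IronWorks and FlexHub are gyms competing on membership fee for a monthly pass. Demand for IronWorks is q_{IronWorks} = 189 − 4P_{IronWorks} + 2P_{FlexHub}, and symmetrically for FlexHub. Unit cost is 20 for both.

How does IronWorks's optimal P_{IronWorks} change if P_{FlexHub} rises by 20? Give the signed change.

IronWorks's profit: π = (P_{IronWorks} − 20)(189 − 4P_{IronWorks} + 2P_{FlexHub}).
∂π/∂P_{IronWorks} = 269 − 8P_{IronWorks} + 2P_{FlexHub} = 0 ⇒ P_{IronWorks} = 33.625 + 0.25P_{FlexHub}.
The reaction-function slope is 0.25, so a 20-unit rise in P_{FlexHub} moves P_{IronWorks} by 0.25 × 20 = 5. IronWorks's best response rises — the actions are strategic complements.

5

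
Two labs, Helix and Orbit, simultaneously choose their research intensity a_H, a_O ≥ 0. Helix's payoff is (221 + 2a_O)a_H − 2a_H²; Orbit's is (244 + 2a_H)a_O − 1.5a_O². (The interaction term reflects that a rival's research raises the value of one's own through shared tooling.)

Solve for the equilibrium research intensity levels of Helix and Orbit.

Expanding Helix's payoff: 221a_H + 2a_Oa_H − 2a_H².
∂π/∂a_H = 221 + 2a_O − 4a_H = 0, so a_H = 55.25 + 0.5a_O.
Likewise for Orbit: a_O = 244/3 + (2/3)a_H.
Plugging a_O into Helix's best response: a_H = 55.25 + 0.5(244/3 + (2/3)a_H) ⇒ (2/3)a_H = 1151/12, so a_H = 143.875.
Then a_O = 244/3 + (2/3)·143.875 = 177.25.

143.875, 177.25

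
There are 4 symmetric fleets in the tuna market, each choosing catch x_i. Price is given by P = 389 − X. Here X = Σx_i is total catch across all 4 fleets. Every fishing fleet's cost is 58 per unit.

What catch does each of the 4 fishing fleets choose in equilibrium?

66.2

A representative fishing fleet's profit is π_i = x_i(389 − X) − 58x_i, with X = x_i + Σ_{j≠i} x_j.
First-order condition: 331 − 2x_i − Σ_{j≠i} x_j = 0.
In a symmetric equilibrium every fishing fleet chooses the same x, so Σ_{j≠i} x_j = 3x. The condition becomes 331 − 5x = 0, giving x = 331/5 = 66.2.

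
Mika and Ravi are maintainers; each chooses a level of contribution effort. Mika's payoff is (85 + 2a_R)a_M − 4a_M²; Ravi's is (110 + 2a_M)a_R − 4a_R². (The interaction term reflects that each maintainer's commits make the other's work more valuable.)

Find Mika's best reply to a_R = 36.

19.625

Expanding Mika's payoff: 85a_M + 2a_Ra_M − 4a_M².
∂π/∂a_M = 85 + 2a_R − 8a_M = 0, so a_M = 10.625 + 0.25a_R.
At a_R = 36: a_M = 10.625 + 0.25·36 = 19.625.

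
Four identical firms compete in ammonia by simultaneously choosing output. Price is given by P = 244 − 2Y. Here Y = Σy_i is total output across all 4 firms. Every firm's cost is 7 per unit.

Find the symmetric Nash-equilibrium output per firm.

A representative firm's profit is π_i = y_i(244 − 2Y) − 7y_i, with Y = y_i + Σ_{j≠i} y_j.
First-order condition: 237 − 4y_i − 2Σ_{j≠i} y_j = 0.
In a symmetric equilibrium every firm chooses the same y, so Σ_{j≠i} y_j = 3y. The condition becomes 237 − 10y = 0, giving y = 237/10 = 23.7.

23.7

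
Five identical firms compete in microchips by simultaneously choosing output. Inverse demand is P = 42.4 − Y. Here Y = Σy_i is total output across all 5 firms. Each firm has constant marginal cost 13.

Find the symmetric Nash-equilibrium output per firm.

4.9

A representative firm's profit is π_i = y_i(42.4 − Y) − 13y_i, with Y = y_i + Σ_{j≠i} y_j.
First-order condition: 29.4 − 2y_i − Σ_{j≠i} y_j = 0.
Imposing symmetry (y_j = y for all j) turns Σ_{j≠i} y_j into 4y, so 29.4 = 6y and y = 4.9.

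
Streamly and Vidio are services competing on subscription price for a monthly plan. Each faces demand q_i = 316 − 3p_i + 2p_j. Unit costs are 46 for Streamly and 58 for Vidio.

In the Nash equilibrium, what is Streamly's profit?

14595.1875

Streamly's profit: π = (p_{Streamly} − 46)(316 − 3p_{Streamly} + 2p_{Vidio}).
∂π/∂p_{Streamly} = 454 − 6p_{Streamly} + 2p_{Vidio} = 0 ⇒ p_{Streamly} = 227/3 + (1/3)p_{Vidio}.
Similarly p_{Vidio} = 245/3 + (1/3)p_{Streamly}.
Solving the two reaction functions simultaneously: (1 − (1/3)(1/3))p_{Streamly} = 227/3 + (1/3)·(245/3), so (8/9)p_{Streamly} = 926/9 and p_{Streamly} = 115.75.
Then p_{Vidio} = 245/3 + (1/3)·115.75 = 120.25.
q_{Streamly} = 316 − 3·115.75 + 2·120.25 = 209.25.
Profit = (115.75 − 46)·209.25 = 14595.1875.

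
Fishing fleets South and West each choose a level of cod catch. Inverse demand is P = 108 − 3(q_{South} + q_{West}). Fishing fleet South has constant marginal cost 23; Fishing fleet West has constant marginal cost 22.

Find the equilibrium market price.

Fishing fleet South's profit: π = q_{South}(108 − 3(q_{South} + q_{West})) − 23q_{South}.
∂π/∂q_{South} = 85 − 6q_{South} − 3q_{West} = 0, so q_{South} = 85/6 − 0.5q_{West}.
By the same steps for West: q_{West} = 43/3 − 0.5q_{South}.
Plugging q_{West} into South's best response: q_{South} = 85/6 − 0.5(43/3 − 0.5q_{South}) ⇒ 0.75q_{South} = 7, so q_{South} = 28/3.
Then q_{West} = 43/3 − 0.5·(28/3) = 29/3.
Equilibrium price: P = 108 − 3·19 = 51.

51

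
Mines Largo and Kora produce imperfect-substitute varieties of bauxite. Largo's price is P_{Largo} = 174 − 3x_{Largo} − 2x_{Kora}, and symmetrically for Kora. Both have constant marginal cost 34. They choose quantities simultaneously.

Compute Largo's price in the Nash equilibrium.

86.5

Mine Largo's profit: π = x_{Largo}(174 − 3x_{Largo} − 2x_{Kora}) − 34x_{Largo}.
∂π/∂x_{Largo} = 140 − 6x_{Largo} − 2x_{Kora} = 0 ⇒ x_{Largo} = 70/3 − (1/3)x_{Kora}.
The game is symmetric, so in equilibrium x_{Kora} = x_{Largo}: the reaction function gives (4/3)x_{Largo} = 70/3, hence x_{Largo} = 17.5.
P_{Largo} = 174 − 3·17.5 − 2·17.5 = 86.5.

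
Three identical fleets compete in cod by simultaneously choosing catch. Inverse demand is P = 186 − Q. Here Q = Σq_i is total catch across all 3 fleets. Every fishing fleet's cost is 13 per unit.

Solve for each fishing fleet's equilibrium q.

43.25

A representative fishing fleet's profit is π_i = q_i(186 − Q) − 13q_i, with Q = q_i + Σ_{j≠i} q_j.
First-order condition: 173 − 2q_i − Σ_{j≠i} q_j = 0.
In a symmetric equilibrium every fishing fleet chooses the same q, so Σ_{j≠i} q_j = 2q. The condition becomes 173 − 4q = 0, giving q = 173/4 = 43.25.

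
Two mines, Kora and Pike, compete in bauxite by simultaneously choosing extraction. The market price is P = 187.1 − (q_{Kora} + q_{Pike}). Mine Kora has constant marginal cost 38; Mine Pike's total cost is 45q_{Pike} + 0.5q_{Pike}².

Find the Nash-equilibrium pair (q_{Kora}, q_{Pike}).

Mine Kora's profit: π = q_{Kora}(187.1 − (q_{Kora} + q_{Pike})) − 38q_{Kora}.
∂π/∂q_{Kora} = 149.1 − 2q_{Kora} − q_{Pike} = 0, so q_{Kora} = 74.55 − 0.5q_{Pike}.
For Pike: ∂π/∂q_{Pike} = 142.1 − 3q_{Pike} − q_{Kora} = 0 ⇒ q_{Pike} = 1421/30 − (1/3)q_{Kora}.
Substituting the second reaction function into the first: q_{Kora} = 74.55 − 0.5(1421/30 − (1/3)q_{Kora}), which gives (5/6)q_{Kora} = 763/15 ⇒ q_{Kora} = 61.04.
Then q_{Pike} = 1421/30 − (1/3)·61.04 = 27.02.

61.04, 27.02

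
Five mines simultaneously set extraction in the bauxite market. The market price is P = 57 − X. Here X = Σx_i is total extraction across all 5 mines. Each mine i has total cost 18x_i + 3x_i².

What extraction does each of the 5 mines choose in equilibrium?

3.25

A representative mine's profit is π_i = x_i(57 − X) − 18x_i − 3x_i², with X = x_i + Σ_{j≠i} x_j.
First-order condition: 39 − 8x_i − Σ_{j≠i} x_j = 0.
In a symmetric equilibrium every mine chooses the same x, so Σ_{j≠i} x_j = 4x. The condition becomes 39 − 12x = 0, giving x = 39/12 = 3.25.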